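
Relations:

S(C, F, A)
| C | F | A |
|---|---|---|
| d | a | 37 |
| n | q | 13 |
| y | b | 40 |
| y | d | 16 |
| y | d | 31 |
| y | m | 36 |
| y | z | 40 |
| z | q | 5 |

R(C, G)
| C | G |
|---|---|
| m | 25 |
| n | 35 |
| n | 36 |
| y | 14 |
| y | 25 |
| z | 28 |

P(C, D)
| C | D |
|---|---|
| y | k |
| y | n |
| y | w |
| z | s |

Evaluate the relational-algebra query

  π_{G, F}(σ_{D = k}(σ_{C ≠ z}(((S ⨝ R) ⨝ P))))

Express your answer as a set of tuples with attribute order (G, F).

Joining S and R on C yields {(n, q, 13, 35), (n, q, 13, 36), (y, b, 40, 14), (y, b, 40, 25), (y, d, 16, 14), (y, d, 16, 25), (y, d, 31, 14), (y, d, 31, 25), (y, m, 36, 14), (y, m, 36, 25), (y, z, 40, 14), (y, z, 40, 25), (z, q, 5, 28)}.
Joining (S ⨝ R) and P on C yields {(y, b, 40, 14, k), (y, b, 40, 14, n), (y, b, 40, 14, w), (y, b, 40, 25, k), (y, b, 40, 25, n), (y, b, 40, 25, w), (y, d, 16, 14, k), (y, d, 16, 14, n), (y, d, 16, 14, w), (y, d, 16, 25, k), (y, d, 16, 25, n), (y, d, 16, 25, w), (y, d, 31, 14, k), (y, d, 31, 14, n), (y, d, 31, 14, w), (y, d, 31, 25, k), (y, d, 31, 25, n), (y, d, 31, 25, w), (y, m, 36, 14, k), (y, m, 36, 14, n), (y, m, 36, 14, w), (y, m, 36, 25, k), (y, m, 36, 25, n), (y, m, 36, 25, w), (y, z, 40, 14, k), (y, z, 40, 14, n), (y, z, 40, 14, w), (y, z, 40, 25, k), (y, z, 40, 25, n), (y, z, 40, 25, w), (z, q, 5, 28, s)}.
Filtering on C ≠ z leaves {(y, b, 40, 14, k), (y, b, 40, 14, n), (y, b, 40, 14, w), (y, b, 40, 25, k), (y, b, 40, 25, n), (y, b, 40, 25, w), (y, d, 16, 14, k), (y, d, 16, 14, n), (y, d, 16, 14, w), (y, d, 16, 25, k), (y, d, 16, 25, n), (y, d, 16, 25, w), (y, d, 31, 14, k), (y, d, 31, 14, n), (y, d, 31, 14, w), (y, d, 31, 25, k), (y, d, 31, 25, n), (y, d, 31, 25, w), (y, m, 36, 14, k), (y, m, 36, 14, n), (y, m, 36, 14, w), (y, m, 36, 25, k), (y, m, 36, 25, n), (y, m, 36, 25, w), (y, z, 40, 14, k), (y, z, 40, 14, n), (y, z, 40, 14, w), (y, z, 40, 25, k), (y, z, 40, 25, n), (y, z, 40, 25, w)}.
Filtering on D = k leaves {(y, b, 40, 14, k), (y, b, 40, 25, k), (y, d, 16, 14, k), (y, d, 16, 25, k), (y, d, 31, 14, k), (y, d, 31, 25, k), (y, m, 36, 14, k), (y, m, 36, 25, k), (y, z, 40, 14, k), (y, z, 40, 25, k)}.
π_{G, F} gives {(14, b), (14, d), (14, m), (14, z), (25, b), (25, d), (25, m), (25, z)} (2 duplicate(s) eliminated).

{(14, b), (14, d), (14, m), (14, z), (25, b), (25, d), (25, m), (25, z)}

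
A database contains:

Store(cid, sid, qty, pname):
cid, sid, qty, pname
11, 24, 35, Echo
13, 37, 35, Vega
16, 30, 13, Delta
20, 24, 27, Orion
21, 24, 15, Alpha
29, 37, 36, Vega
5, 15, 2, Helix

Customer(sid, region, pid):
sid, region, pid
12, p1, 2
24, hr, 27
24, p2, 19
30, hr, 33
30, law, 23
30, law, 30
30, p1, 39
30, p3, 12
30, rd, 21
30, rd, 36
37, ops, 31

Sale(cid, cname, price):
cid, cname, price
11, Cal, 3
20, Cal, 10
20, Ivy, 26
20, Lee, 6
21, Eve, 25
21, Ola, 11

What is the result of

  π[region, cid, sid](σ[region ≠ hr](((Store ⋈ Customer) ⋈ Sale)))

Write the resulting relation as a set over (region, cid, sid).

Joining Store and Customer on sid yields {(11, 24, 35, Echo, hr, 27), (11, 24, 35, Echo, p2, 19), (13, 37, 35, Vega, ops, 31), (16, 30, 13, Delta, hr, 33), (16, 30, 13, Delta, law, 23), (16, 30, 13, Delta, law, 30), (16, 30, 13, Delta, p1, 39), (16, 30, 13, Delta, p3, 12), (16, 30, 13, Delta, rd, 21), (16, 30, 13, Delta, rd, 36), (20, 24, 27, Orion, hr, 27), (20, 24, 27, Orion, p2, 19), (21, 24, 15, Alpha, hr, 27), (21, 24, 15, Alpha, p2, 19), (29, 37, 36, Vega, ops, 31)}.
Joining (Store ⋈ Customer) and Sale on cid yields {(11, 24, 35, Echo, hr, 27, Cal, 3), (11, 24, 35, Echo, p2, 19, Cal, 3), (20, 24, 27, Orion, hr, 27, Cal, 10), (20, 24, 27, Orion, hr, 27, Ivy, 26), (20, 24, 27, Orion, hr, 27, Lee, 6), (20, 24, 27, Orion, p2, 19, Cal, 10), (20, 24, 27, Orion, p2, 19, Ivy, 26), (20, 24, 27, Orion, p2, 19, Lee, 6), (21, 24, 15, Alpha, hr, 27, Eve, 25), (21, 24, 15, Alpha, hr, 27, Ola, 11), (21, 24, 15, Alpha, p2, 19, Eve, 25), (21, 24, 15, Alpha, p2, 19, Ola, 11)}.
Filtering on region ≠ hr leaves {(11, 24, 35, Echo, p2, 19, Cal, 3), (20, 24, 27, Orion, p2, 19, Cal, 10), (20, 24, 27, Orion, p2, 19, Ivy, 26), (20, 24, 27, Orion, p2, 19, Lee, 6), (21, 24, 15, Alpha, p2, 19, Eve, 25), (21, 24, 15, Alpha, p2, 19, Ola, 11)}.
π[region, cid, sid]: project onto (region, cid, sid) (3 duplicate(s) eliminated) → {(p2, 11, 24), (p2, 20, 24), (p2, 21, 24)}

{(p2, 11, 24), (p2, 20, 24), (p2, 21, 24)}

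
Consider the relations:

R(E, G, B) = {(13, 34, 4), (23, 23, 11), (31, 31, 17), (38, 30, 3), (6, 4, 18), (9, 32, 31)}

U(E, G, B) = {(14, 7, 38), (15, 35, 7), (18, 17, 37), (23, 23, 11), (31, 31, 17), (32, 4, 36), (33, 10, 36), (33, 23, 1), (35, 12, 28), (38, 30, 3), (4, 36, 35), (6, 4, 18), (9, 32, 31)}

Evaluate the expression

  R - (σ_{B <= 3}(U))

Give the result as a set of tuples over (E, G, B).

{(13, 34, 4), (23, 23, 11), (31, 31, 17), (6, 4, 18), (9, 32, 31)}

Apply σ_{B <= 3}; surviving tuples: {(33, 23, 1), (38, 30, 3)}
Difference: {(13, 34, 4), (23, 23, 11), (31, 31, 17), (38, 30, 3), (6, 4, 18), (9, 32, 31)} with {(33, 23, 1), (38, 30, 3)} → {(13, 34, 4), (23, 23, 11), (31, 31, 17), (6, 4, 18), (9, 32, 31)}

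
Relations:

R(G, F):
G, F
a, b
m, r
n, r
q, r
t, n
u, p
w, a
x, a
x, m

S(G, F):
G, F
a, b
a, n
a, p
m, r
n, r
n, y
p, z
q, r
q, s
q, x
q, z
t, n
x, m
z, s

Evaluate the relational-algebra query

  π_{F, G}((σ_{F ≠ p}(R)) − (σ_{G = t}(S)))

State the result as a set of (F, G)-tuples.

{(a, w), (a, x), (b, a), (m, x), (r, m), (r, n), (r, q)}

Filtering on F ≠ p leaves {(a, b), (m, r), (n, r), (q, r), (t, n), (w, a), (x, a), (x, m)}.
Filtering on G = t leaves {(t, n)}.
Difference: {(a, b), (m, r), (n, r), (q, r), (t, n), (w, a), (x, a), (x, m)} with {(t, n)} → {(a, b), (m, r), (n, r), (q, r), (w, a), (x, a), (x, m)}
Projecting to F, G: {(a, w), (a, x), (b, a), (m, x), (r, m), (r, n), (r, q)}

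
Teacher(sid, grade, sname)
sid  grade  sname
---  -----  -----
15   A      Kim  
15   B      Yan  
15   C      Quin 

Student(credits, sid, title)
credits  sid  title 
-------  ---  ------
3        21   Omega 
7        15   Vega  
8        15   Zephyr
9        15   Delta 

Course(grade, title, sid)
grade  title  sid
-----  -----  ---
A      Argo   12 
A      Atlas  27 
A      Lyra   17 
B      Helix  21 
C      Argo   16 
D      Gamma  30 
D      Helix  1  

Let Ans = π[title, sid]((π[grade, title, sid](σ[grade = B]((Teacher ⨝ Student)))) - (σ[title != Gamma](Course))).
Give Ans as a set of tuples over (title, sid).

{(Delta, 15), (Vega, 15), (Zephyr, 15)}

Natural join on sid: {(15, A, Kim, 7, Vega), (15, A, Kim, 8, Zephyr), (15, A, Kim, 9, Delta), (15, B, Yan, 7, Vega), (15, B, Yan, 8, Zephyr), (15, B, Yan, 9, Delta), (15, C, Quin, 7, Vega), (15, C, Quin, 8, Zephyr), (15, C, Quin, 9, Delta)}
σ[grade = B]: keep tuples satisfying grade = B → {(15, B, Yan, 7, Vega), (15, B, Yan, 8, Zephyr), (15, B, Yan, 9, Delta)}
Keep only column(s) grade, title, sid: {(B, Delta, 15), (B, Vega, 15), (B, Zephyr, 15)}
σ[title != Gamma]: keep tuples satisfying title != Gamma → {(A, Argo, 12), (A, Atlas, 27), (A, Lyra, 17), (B, Helix, 21), (C, Argo, 16), (D, Helix, 1)}
Taking the difference: {(B, Delta, 15), (B, Vega, 15), (B, Zephyr, 15)}
Keep only column(s) title, sid: {(Delta, 15), (Vega, 15), (Zephyr, 15)}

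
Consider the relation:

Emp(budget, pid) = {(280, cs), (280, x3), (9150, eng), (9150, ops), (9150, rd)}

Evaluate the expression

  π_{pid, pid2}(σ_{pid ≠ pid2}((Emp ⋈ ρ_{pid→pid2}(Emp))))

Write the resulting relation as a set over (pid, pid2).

{(cs, x3), (eng, ops), (eng, rd), (ops, eng), (ops, rd), (rd, eng), (rd, ops), (x3, cs)}

ρ[pid→pid2]: schema becomes (budget, pid2); tuples unchanged.
Joining Emp and ρ_{pid→pid2}(Emp) on budget yields {(280, cs, cs), (280, cs, x3), (280, x3, cs), (280, x3, x3), (9150, eng, eng), (9150, eng, ops), (9150, eng, rd), (9150, ops, eng), (9150, ops, ops), (9150, ops, rd), (9150, rd, eng), (9150, rd, ops), (9150, rd, rd)}.
Selection pid ≠ pid2: {(280, cs, x3), (280, x3, cs), (9150, eng, ops), (9150, eng, rd), (9150, ops, eng), (9150, ops, rd), (9150, rd, eng), (9150, rd, ops)}
Keep only column(s) pid, pid2: {(cs, x3), (eng, ops), (eng, rd), (ops, eng), (ops, rd), (rd, eng), (rd, ops), (x3, cs)}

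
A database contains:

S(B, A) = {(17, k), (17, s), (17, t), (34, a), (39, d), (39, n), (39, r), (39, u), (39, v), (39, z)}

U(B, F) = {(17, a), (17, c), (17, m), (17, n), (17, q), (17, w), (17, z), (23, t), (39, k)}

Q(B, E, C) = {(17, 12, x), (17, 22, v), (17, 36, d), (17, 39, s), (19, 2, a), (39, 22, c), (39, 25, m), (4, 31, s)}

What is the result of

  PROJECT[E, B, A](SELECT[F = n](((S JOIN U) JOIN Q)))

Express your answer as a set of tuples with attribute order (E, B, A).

S ⋈ U (natural join on B): {(17, k, a), (17, k, c), (17, k, m), (17, k, n), (17, k, q), (17, k, w), (17, k, z), (17, s, a), (17, s, c), (17, s, m), (17, s, n), (17, s, q), (17, s, w), (17, s, z), (17, t, a), (17, t, c), (17, t, m), (17, t, n), (17, t, q), (17, t, w), (17, t, z), (39, d, k), (39, n, k), (39, r, k), (39, u, k), (39, v, k), (39, z, k)}
(S JOIN U) ⋈ Q (natural join on B): {(17, k, a, 12, x), (17, k, a, 22, v), (17, k, a, 36, d), (17, k, a, 39, s), (17, k, c, 12, x), (17, k, c, 22, v), (17, k, c, 36, d), (17, k, c, 39, s), (17, k, m, 12, x), (17, k, m, 22, v), (17, k, m, 36, d), (17, k, m, 39, s), (17, k, n, 12, x), (17, k, n, 22, v), (17, k, n, 36, d), (17, k, n, 39, s), (17, k, q, 12, x), (17, k, q, 22, v), (17, k, q, 36, d), (17, k, q, 39, s), (17, k, w, 12, x), (17, k, w, 22, v), (17, k, w, 36, d), (17, k, w, 39, s), (17, k, z, 12, x), (17, k, z, 22, v), (17, k, z, 36, d), (17, k, z, 39, s), (17, s, a, 12, x), (17, s, a, 22, v), (17, s, a, 36, d), (17, s, a, 39, s), (17, s, c, 12, x), (17, s, c, 22, v), (17, s, c, 36, d), (17, s, c, 39, s), (17, s, m, 12, x), (17, s, m, 22, v), (17, s, m, 36, d), (17, s, m, 39, s), (17, s, n, 12, x), (17, s, n, 22, v), (17, s, n, 36, d), (17, s, n, 39, s), (17, s, q, 12, x), (17, s, q, 22, v), (17, s, q, 36, d), (17, s, q, 39, s), (17, s, w, 12, x), (17, s, w, 22, v), (17, s, w, 36, d), (17, s, w, 39, s), (17, s, z, 12, x), (17, s, z, 22, v), (17, s, z, 36, d), (17, s, z, 39, s), (17, t, a, 12, x), (17, t, a, 22, v), (17, t, a, 36, d), (17, t, a, 39, s), (17, t, c, 12, x), (17, t, c, 22, v), (17, t, c, 36, d), (17, t, c, 39, s), (17, t, m, 12, x), (17, t, m, 22, v), (17, t, m, 36, d), (17, t, m, 39, s), (17, t, n, 12, x), (17, t, n, 22, v), (17, t, n, 36, d), (17, t, n, 39, s), (17, t, q, 12, x), (17, t, q, 22, v), (17, t, q, 36, d), (17, t, q, 39, s), (17, t, w, 12, x), (17, t, w, 22, v), (17, t, w, 36, d), (17, t, w, 39, s), (17, t, z, 12, x), (17, t, z, 22, v), (17, t, z, 36, d), (17, t, z, 39, s), (39, d, k, 22, c), (39, d, k, 25, m), (39, n, k, 22, c), (39, n, k, 25, m), (39, r, k, 22, c), (39, r, k, 25, m), (39, u, k, 22, c), (39, u, k, 25, m), (39, v, k, 22, c), (39, v, k, 25, m), (39, z, k, 22, c), (39, z, k, 25, m)}
Apply σ_{F = n}; surviving tuples: {(17, k, n, 12, x), (17, k, n, 22, v), (17, k, n, 36, d), (17, k, n, 39, s), (17, s, n, 12, x), (17, s, n, 22, v), (17, s, n, 36, d), (17, s, n, 39, s), (17, t, n, 12, x), (17, t, n, 22, v), (17, t, n, 36, d), (17, t, n, 39, s)}
π_{E, B, A} gives {(12, 17, k), (12, 17, s), (12, 17, t), (22, 17, k), (22, 17, s), (22, 17, t), (36, 17, k), (36, 17, s), (36, 17, t), (39, 17, k), (39, 17, s), (39, 17, t)}.

{(12, 17, k), (12, 17, s), (12, 17, t), (22, 17, k), (22, 17, s), (22, 17, t), (36, 17, k), (36, 17, s), (36, 17, t), (39, 17, k), (39, 17, s), (39, 17, t)}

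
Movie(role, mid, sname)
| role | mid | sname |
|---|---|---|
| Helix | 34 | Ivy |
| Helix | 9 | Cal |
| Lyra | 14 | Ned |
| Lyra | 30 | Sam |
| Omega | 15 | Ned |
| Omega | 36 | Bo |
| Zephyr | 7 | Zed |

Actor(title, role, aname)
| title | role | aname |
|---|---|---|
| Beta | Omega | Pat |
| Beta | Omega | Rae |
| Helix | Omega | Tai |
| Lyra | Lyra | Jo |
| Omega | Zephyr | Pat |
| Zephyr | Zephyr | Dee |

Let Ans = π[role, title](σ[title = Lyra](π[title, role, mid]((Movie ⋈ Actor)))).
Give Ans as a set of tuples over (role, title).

Joining Movie and Actor on role yields {(Lyra, 14, Ned, Lyra, Jo), (Lyra, 30, Sam, Lyra, Jo), (Omega, 15, Ned, Beta, Pat), (Omega, 15, Ned, Beta, Rae), (Omega, 15, Ned, Helix, Tai), (Omega, 36, Bo, Beta, Pat), (Omega, 36, Bo, Beta, Rae), (Omega, 36, Bo, Helix, Tai), (Zephyr, 7, Zed, Omega, Pat), (Zephyr, 7, Zed, Zephyr, Dee)}.
π[title, role, mid]: project onto (title, role, mid) (2 duplicate(s) eliminated) → {(Beta, Omega, 15), (Beta, Omega, 36), (Helix, Omega, 15), (Helix, Omega, 36), (Lyra, Lyra, 14), (Lyra, Lyra, 30), (Omega, Zephyr, 7), (Zephyr, Zephyr, 7)}
Filtering on title = Lyra leaves {(Lyra, Lyra, 14), (Lyra, Lyra, 30)}.
π[role, title]: project onto (role, title) (1 duplicate(s) eliminated) → {(Lyra, Lyra)}

{(Lyra, Lyra)}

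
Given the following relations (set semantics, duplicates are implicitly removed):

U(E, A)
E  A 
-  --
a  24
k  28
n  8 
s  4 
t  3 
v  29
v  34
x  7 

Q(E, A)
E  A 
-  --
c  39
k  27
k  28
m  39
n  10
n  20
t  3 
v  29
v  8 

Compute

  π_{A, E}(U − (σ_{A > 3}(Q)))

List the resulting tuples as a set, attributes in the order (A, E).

Apply σ_{A > 3}; surviving tuples: {(c, 39), (k, 27), (k, 28), (m, 39), (n, 10), (n, 20), (v, 29), (v, 8)}
Taking the difference: {(a, 24), (n, 8), (s, 4), (t, 3), (v, 34), (x, 7)}
Projecting to A, E: {(24, a), (3, t), (34, v), (4, s), (7, x), (8, n)}

{(24, a), (3, t), (34, v), (4, s), (7, x), (8, n)}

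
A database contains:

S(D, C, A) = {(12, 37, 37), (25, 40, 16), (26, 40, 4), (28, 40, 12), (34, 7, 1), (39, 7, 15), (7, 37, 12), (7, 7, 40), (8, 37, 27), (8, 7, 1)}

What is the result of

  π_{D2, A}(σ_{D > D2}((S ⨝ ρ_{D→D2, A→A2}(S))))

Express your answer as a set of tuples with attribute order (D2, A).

{(25, 12), (25, 4), (26, 12), (34, 15), (7, 1), (7, 15), (7, 27), (7, 37), (8, 1), (8, 15), (8, 37)}

ρ[D→D2, A→A2]: schema becomes (D2, C, A2); tuples unchanged.
S ⋈ ρ_{D→D2, A→A2}(S) (natural join on C): {(12, 37, 37, 12, 37), (12, 37, 37, 7, 12), (12, 37, 37, 8, 27), (25, 40, 16, 25, 16), (25, 40, 16, 26, 4), (25, 40, 16, 28, 12), (26, 40, 4, 25, 16), (26, 40, 4, 26, 4), (26, 40, 4, 28, 12), (28, 40, 12, 25, 16), (28, 40, 12, 26, 4), (28, 40, 12, 28, 12), (34, 7, 1, 34, 1), (34, 7, 1, 39, 15), (34, 7, 1, 7, 40), (34, 7, 1, 8, 1), (39, 7, 15, 34, 1), (39, 7, 15, 39, 15), (39, 7, 15, 7, 40), (39, 7, 15, 8, 1), (7, 37, 12, 12, 37), (7, 37, 12, 7, 12), (7, 37, 12, 8, 27), (7, 7, 40, 34, 1), (7, 7, 40, 39, 15), (7, 7, 40, 7, 40), (7, 7, 40, 8, 1), (8, 37, 27, 12, 37), (8, 37, 27, 7, 12), (8, 37, 27, 8, 27), (8, 7, 1, 34, 1), (8, 7, 1, 39, 15), (8, 7, 1, 7, 40), (8, 7, 1, 8, 1)}
Apply σ_{D > D2}; surviving tuples: {(12, 37, 37, 7, 12), (12, 37, 37, 8, 27), (26, 40, 4, 25, 16), (28, 40, 12, 25, 16), (28, 40, 12, 26, 4), (34, 7, 1, 7, 40), (34, 7, 1, 8, 1), (39, 7, 15, 34, 1), (39, 7, 15, 7, 40), (39, 7, 15, 8, 1), (8, 37, 27, 7, 12), (8, 7, 1, 7, 40)}
π_{D2, A} gives {(25, 12), (25, 4), (26, 12), (34, 15), (7, 1), (7, 15), (7, 27), (7, 37), (8, 1), (8, 15), (8, 37)} (1 duplicate(s) eliminated).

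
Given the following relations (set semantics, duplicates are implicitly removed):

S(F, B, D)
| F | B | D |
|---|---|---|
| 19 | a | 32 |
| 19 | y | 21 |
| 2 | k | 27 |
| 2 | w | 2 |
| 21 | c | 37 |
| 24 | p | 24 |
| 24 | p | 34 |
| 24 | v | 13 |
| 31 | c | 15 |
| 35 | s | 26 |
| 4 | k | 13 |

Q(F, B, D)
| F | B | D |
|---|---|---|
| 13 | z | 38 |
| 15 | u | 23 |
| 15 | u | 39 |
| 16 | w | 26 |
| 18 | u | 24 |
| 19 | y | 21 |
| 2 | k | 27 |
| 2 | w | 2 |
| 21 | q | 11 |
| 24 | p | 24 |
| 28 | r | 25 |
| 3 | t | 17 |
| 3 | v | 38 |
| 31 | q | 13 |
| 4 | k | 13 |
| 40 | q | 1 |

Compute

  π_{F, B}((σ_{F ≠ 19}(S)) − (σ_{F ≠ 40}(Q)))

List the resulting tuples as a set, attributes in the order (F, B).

Filtering on F ≠ 19 leaves {(2, k, 27), (2, w, 2), (21, c, 37), (24, p, 24), (24, p, 34), (24, v, 13), (31, c, 15), (35, s, 26), (4, k, 13)}.
Filtering on F ≠ 40 leaves {(13, z, 38), (15, u, 23), (15, u, 39), (16, w, 26), (18, u, 24), (19, y, 21), (2, k, 27), (2, w, 2), (21, q, 11), (24, p, 24), (28, r, 25), (3, t, 17), (3, v, 38), (31, q, 13), (4, k, 13)}.
Taking the difference: {(21, c, 37), (24, p, 34), (24, v, 13), (31, c, 15), (35, s, 26)}
Keep only column(s) F, B: {(21, c), (24, p), (24, v), (31, c), (35, s)}

{(21, c), (24, p), (24, v), (31, c), (35, s)}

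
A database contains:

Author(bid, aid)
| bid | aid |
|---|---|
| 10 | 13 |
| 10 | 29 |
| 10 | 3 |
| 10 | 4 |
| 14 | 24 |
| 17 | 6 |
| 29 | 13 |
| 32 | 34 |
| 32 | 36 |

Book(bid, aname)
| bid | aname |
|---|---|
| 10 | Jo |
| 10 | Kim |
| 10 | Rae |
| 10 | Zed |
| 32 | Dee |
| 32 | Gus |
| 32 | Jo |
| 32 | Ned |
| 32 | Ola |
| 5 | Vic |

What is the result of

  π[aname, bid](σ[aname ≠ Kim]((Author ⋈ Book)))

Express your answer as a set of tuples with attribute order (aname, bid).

Natural join on bid: {(10, 13, Jo), (10, 13, Kim), (10, 13, Rae), (10, 13, Zed), (10, 29, Jo), (10, 29, Kim), (10, 29, Rae), (10, 29, Zed), (10, 3, Jo), (10, 3, Kim), (10, 3, Rae), (10, 3, Zed), (10, 4, Jo), (10, 4, Kim), (10, 4, Rae), (10, 4, Zed), (32, 34, Dee), (32, 34, Gus), (32, 34, Jo), (32, 34, Ned), (32, 34, Ola), (32, 36, Dee), (32, 36, Gus), (32, 36, Jo), (32, 36, Ned), (32, 36, Ola)}
Apply σ_{aname ≠ Kim}; surviving tuples: {(10, 13, Jo), (10, 13, Rae), (10, 13, Zed), (10, 29, Jo), (10, 29, Rae), (10, 29, Zed), (10, 3, Jo), (10, 3, Rae), (10, 3, Zed), (10, 4, Jo), (10, 4, Rae), (10, 4, Zed), (32, 34, Dee), (32, 34, Gus), (32, 34, Jo), (32, 34, Ned), (32, 34, Ola), (32, 36, Dee), (32, 36, Gus), (32, 36, Jo), (32, 36, Ned), (32, 36, Ola)}
π[aname, bid]: project onto (aname, bid) (14 duplicate(s) eliminated) → {(Dee, 32), (Gus, 32), (Jo, 10), (Jo, 32), (Ned, 32), (Ola, 32), (Rae, 10), (Zed, 10)}

{(Dee, 32), (Gus, 32), (Jo, 10), (Jo, 32), (Ned, 32), (Ola, 32), (Rae, 10), (Zed, 10)}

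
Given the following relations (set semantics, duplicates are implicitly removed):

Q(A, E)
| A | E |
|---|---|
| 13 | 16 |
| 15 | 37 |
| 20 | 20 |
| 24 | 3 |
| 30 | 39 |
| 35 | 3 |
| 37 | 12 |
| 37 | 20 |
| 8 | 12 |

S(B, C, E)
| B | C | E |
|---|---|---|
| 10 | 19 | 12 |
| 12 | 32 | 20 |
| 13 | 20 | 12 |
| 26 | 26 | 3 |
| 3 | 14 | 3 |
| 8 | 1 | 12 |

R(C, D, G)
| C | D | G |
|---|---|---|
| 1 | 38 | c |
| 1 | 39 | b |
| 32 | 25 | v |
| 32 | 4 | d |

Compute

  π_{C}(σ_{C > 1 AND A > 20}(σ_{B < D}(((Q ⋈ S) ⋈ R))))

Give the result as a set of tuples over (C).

{32}

Joining Q and S on E yields {(20, 20, 12, 32), (24, 3, 26, 26), (24, 3, 3, 14), (35, 3, 26, 26), (35, 3, 3, 14), (37, 12, 10, 19), (37, 12, 13, 20), (37, 12, 8, 1), (37, 20, 12, 32), (8, 12, 10, 19), (8, 12, 13, 20), (8, 12, 8, 1)}.
Joining (Q ⋈ S) and R on C yields {(20, 20, 12, 32, 25, v), (20, 20, 12, 32, 4, d), (37, 12, 8, 1, 38, c), (37, 12, 8, 1, 39, b), (37, 20, 12, 32, 25, v), (37, 20, 12, 32, 4, d), (8, 12, 8, 1, 38, c), (8, 12, 8, 1, 39, b)}.
σ[B < D]: keep tuples satisfying B < D → {(20, 20, 12, 32, 25, v), (37, 12, 8, 1, 38, c), (37, 12, 8, 1, 39, b), (37, 20, 12, 32, 25, v), (8, 12, 8, 1, 38, c), (8, 12, 8, 1, 39, b)}
σ[C > 1 AND A > 20]: keep tuples satisfying C > 1 AND A > 20 → {(37, 20, 12, 32, 25, v)}
π_{C} gives {32}.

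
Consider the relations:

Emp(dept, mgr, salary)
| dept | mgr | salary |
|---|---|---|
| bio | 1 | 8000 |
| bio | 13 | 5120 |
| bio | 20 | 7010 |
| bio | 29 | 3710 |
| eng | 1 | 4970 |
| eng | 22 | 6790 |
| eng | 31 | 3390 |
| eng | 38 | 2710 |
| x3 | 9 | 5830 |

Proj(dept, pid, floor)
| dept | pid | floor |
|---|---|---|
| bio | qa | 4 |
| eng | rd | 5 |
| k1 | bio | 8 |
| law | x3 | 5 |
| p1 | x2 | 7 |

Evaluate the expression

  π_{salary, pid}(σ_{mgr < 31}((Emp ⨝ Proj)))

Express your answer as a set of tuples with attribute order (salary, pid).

Joining Emp and Proj on dept yields {(bio, 1, 8000, qa, 4), (bio, 13, 5120, qa, 4), (bio, 20, 7010, qa, 4), (bio, 29, 3710, qa, 4), (eng, 1, 4970, rd, 5), (eng, 22, 6790, rd, 5), (eng, 31, 3390, rd, 5), (eng, 38, 2710, rd, 5)}.
Apply σ_{mgr < 31}; surviving tuples: {(bio, 1, 8000, qa, 4), (bio, 13, 5120, qa, 4), (bio, 20, 7010, qa, 4), (bio, 29, 3710, qa, 4), (eng, 1, 4970, rd, 5), (eng, 22, 6790, rd, 5)}
π_{salary, pid} gives {(3710, qa), (4970, rd), (5120, qa), (6790, rd), (7010, qa), (8000, qa)}.

{(3710, qa), (4970, rd), (5120, qa), (6790, rd), (7010, qa), (8000, qa)}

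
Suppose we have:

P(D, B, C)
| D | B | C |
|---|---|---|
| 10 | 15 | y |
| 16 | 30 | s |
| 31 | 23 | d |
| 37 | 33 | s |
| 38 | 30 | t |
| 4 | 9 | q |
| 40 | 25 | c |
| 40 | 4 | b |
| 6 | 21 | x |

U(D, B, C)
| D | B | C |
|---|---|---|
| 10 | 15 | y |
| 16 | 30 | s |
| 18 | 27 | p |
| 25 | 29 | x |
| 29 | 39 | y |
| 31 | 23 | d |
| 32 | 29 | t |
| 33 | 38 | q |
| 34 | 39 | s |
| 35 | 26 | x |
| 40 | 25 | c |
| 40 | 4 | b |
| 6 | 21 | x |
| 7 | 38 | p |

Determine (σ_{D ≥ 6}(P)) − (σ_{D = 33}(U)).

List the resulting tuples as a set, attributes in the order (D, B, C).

{(10, 15, y), (16, 30, s), (31, 23, d), (37, 33, s), (38, 30, t), (40, 25, c), (40, 4, b), (6, 21, x)}

Selection D ≥ 6: {(10, 15, y), (16, 30, s), (31, 23, d), (37, 33, s), (38, 30, t), (40, 25, c), (40, 4, b), (6, 21, x)}
Selection D = 33: {(33, 38, q)}
Taking the difference: {(10, 15, y), (16, 30, s), (31, 23, d), (37, 33, s), (38, 30, t), (40, 25, c), (40, 4, b), (6, 21, x)}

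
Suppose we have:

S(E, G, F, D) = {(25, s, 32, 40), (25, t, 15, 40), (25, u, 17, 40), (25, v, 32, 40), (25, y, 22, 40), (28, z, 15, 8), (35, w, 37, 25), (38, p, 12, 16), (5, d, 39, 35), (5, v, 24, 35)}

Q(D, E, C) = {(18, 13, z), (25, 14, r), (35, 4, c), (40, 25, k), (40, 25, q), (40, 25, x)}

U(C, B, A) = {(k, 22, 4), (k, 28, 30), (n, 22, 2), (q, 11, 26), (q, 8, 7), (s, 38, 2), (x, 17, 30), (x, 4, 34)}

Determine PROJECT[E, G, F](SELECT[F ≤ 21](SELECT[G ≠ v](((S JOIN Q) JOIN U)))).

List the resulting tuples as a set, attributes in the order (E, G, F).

{(25, t, 15), (25, u, 17)}

S ⋈ Q (natural join on E, D): {(25, s, 32, 40, k), (25, s, 32, 40, q), (25, s, 32, 40, x), (25, t, 15, 40, k), (25, t, 15, 40, q), (25, t, 15, 40, x), (25, u, 17, 40, k), (25, u, 17, 40, q), (25, u, 17, 40, x), (25, v, 32, 40, k), (25, v, 32, 40, q), (25, v, 32, 40, x), (25, y, 22, 40, k), (25, y, 22, 40, q), (25, y, 22, 40, x)}
(S JOIN Q) ⋈ U (natural join on C): {(25, s, 32, 40, k, 22, 4), (25, s, 32, 40, k, 28, 30), (25, s, 32, 40, q, 11, 26), (25, s, 32, 40, q, 8, 7), (25, s, 32, 40, x, 17, 30), (25, s, 32, 40, x, 4, 34), (25, t, 15, 40, k, 22, 4), (25, t, 15, 40, k, 28, 30), (25, t, 15, 40, q, 11, 26), (25, t, 15, 40, q, 8, 7), (25, t, 15, 40, x, 17, 30), (25, t, 15, 40, x, 4, 34), (25, u, 17, 40, k, 22, 4), (25, u, 17, 40, k, 28, 30), (25, u, 17, 40, q, 11, 26), (25, u, 17, 40, q, 8, 7), (25, u, 17, 40, x, 17, 30), (25, u, 17, 40, x, 4, 34), (25, v, 32, 40, k, 22, 4), (25, v, 32, 40, k, 28, 30), (25, v, 32, 40, q, 11, 26), (25, v, 32, 40, q, 8, 7), (25, v, 32, 40, x, 17, 30), (25, v, 32, 40, x, 4, 34), (25, y, 22, 40, k, 22, 4), (25, y, 22, 40, k, 28, 30), (25, y, 22, 40, q, 11, 26), (25, y, 22, 40, q, 8, 7), (25, y, 22, 40, x, 17, 30), (25, y, 22, 40, x, 4, 34)}
Apply σ_{G ≠ v}; surviving tuples: {(25, s, 32, 40, k, 22, 4), (25, s, 32, 40, k, 28, 30), (25, s, 32, 40, q, 11, 26), (25, s, 32, 40, q, 8, 7), (25, s, 32, 40, x, 17, 30), (25, s, 32, 40, x, 4, 34), (25, t, 15, 40, k, 22, 4), (25, t, 15, 40, k, 28, 30), (25, t, 15, 40, q, 11, 26), (25, t, 15, 40, q, 8, 7), (25, t, 15, 40, x, 17, 30), (25, t, 15, 40, x, 4, 34), (25, u, 17, 40, k, 22, 4), (25, u, 17, 40, k, 28, 30), (25, u, 17, 40, q, 11, 26), (25, u, 17, 40, q, 8, 7), (25, u, 17, 40, x, 17, 30), (25, u, 17, 40, x, 4, 34), (25, y, 22, 40, k, 22, 4), (25, y, 22, 40, k, 28, 30), (25, y, 22, 40, q, 11, 26), (25, y, 22, 40, q, 8, 7), (25, y, 22, 40, x, 17, 30), (25, y, 22, 40, x, 4, 34)}
Apply σ_{F ≤ 21}; surviving tuples: {(25, t, 15, 40, k, 22, 4), (25, t, 15, 40, k, 28, 30), (25, t, 15, 40, q, 11, 26), (25, t, 15, 40, q, 8, 7), (25, t, 15, 40, x, 17, 30), (25, t, 15, 40, x, 4, 34), (25, u, 17, 40, k, 22, 4), (25, u, 17, 40, k, 28, 30), (25, u, 17, 40, q, 11, 26), (25, u, 17, 40, q, 8, 7), (25, u, 17, 40, x, 17, 30), (25, u, 17, 40, x, 4, 34)}
π_{E, G, F} gives {(25, t, 15), (25, u, 17)} (10 duplicate(s) eliminated).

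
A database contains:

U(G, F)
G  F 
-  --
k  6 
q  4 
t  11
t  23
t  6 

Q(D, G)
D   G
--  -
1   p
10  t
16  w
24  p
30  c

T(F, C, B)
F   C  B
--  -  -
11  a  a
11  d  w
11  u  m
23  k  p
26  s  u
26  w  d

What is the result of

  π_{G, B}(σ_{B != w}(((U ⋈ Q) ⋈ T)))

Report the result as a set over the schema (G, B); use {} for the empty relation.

{(t, a), (t, m), (t, p)}

Joining U and Q on G yields {(t, 11, 10), (t, 23, 10), (t, 6, 10)}.
Joining (U ⋈ Q) and T on F yields {(t, 11, 10, a, a), (t, 11, 10, d, w), (t, 11, 10, u, m), (t, 23, 10, k, p)}.
Selection B != w: {(t, 11, 10, a, a), (t, 11, 10, u, m), (t, 23, 10, k, p)}
π[G, B]: project onto (G, B) → {(t, a), (t, m), (t, p)}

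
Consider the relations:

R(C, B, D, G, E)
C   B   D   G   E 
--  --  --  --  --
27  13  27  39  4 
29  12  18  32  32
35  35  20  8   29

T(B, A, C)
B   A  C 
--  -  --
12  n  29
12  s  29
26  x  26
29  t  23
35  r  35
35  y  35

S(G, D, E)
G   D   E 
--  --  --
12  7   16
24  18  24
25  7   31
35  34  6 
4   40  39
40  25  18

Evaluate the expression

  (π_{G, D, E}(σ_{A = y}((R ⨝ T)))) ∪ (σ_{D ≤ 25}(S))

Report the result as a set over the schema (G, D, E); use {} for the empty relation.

{(12, 7, 16), (24, 18, 24), (25, 7, 31), (40, 25, 18), (8, 20, 29)}

Natural join on C, B: {(29, 12, 18, 32, 32, n), (29, 12, 18, 32, 32, s), (35, 35, 20, 8, 29, r), (35, 35, 20, 8, 29, y)}
Apply σ_{A = y}; surviving tuples: {(35, 35, 20, 8, 29, y)}
Keep only column(s) G, D, E: {(8, 20, 29)}
Apply σ_{D ≤ 25}; surviving tuples: {(12, 7, 16), (24, 18, 24), (25, 7, 31), (40, 25, 18)}
Union: {(8, 20, 29)} with {(12, 7, 16), (24, 18, 24), (25, 7, 31), (40, 25, 18)} → {(12, 7, 16), (24, 18, 24), (25, 7, 31), (40, 25, 18), (8, 20, 29)}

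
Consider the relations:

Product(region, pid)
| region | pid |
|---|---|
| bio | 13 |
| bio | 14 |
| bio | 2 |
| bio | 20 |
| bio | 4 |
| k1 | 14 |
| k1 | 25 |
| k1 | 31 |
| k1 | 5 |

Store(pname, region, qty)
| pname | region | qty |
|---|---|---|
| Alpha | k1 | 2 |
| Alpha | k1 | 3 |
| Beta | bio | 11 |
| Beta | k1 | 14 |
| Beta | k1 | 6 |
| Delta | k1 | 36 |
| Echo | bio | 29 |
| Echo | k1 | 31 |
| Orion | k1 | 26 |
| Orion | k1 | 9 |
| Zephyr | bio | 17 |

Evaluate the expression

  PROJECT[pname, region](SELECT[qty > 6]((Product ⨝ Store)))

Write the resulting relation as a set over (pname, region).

Joining Product and Store on region yields {(bio, 13, Beta, 11), (bio, 13, Echo, 29), (bio, 13, Zephyr, 17), (bio, 14, Beta, 11), (bio, 14, Echo, 29), (bio, 14, Zephyr, 17), (bio, 2, Beta, 11), (bio, 2, Echo, 29), (bio, 2, Zephyr, 17), (bio, 20, Beta, 11), (bio, 20, Echo, 29), (bio, 20, Zephyr, 17), (bio, 4, Beta, 11), (bio, 4, Echo, 29), (bio, 4, Zephyr, 17), (k1, 14, Alpha, 2), (k1, 14, Alpha, 3), (k1, 14, Beta, 14), (k1, 14, Beta, 6), (k1, 14, Delta, 36), (k1, 14, Echo, 31), (k1, 14, Orion, 26), (k1, 14, Orion, 9), (k1, 25, Alpha, 2), (k1, 25, Alpha, 3), (k1, 25, Beta, 14), (k1, 25, Beta, 6), (k1, 25, Delta, 36), (k1, 25, Echo, 31), (k1, 25, Orion, 26), (k1, 25, Orion, 9), (k1, 31, Alpha, 2), (k1, 31, Alpha, 3), (k1, 31, Beta, 14), (k1, 31, Beta, 6), (k1, 31, Delta, 36), (k1, 31, Echo, 31), (k1, 31, Orion, 26), (k1, 31, Orion, 9), (k1, 5, Alpha, 2), (k1, 5, Alpha, 3), (k1, 5, Beta, 14), (k1, 5, Beta, 6), (k1, 5, Delta, 36), (k1, 5, Echo, 31), (k1, 5, Orion, 26), (k1, 5, Orion, 9)}.
Apply σ_{qty > 6}; surviving tuples: {(bio, 13, Beta, 11), (bio, 13, Echo, 29), (bio, 13, Zephyr, 17), (bio, 14, Beta, 11), (bio, 14, Echo, 29), (bio, 14, Zephyr, 17), (bio, 2, Beta, 11), (bio, 2, Echo, 29), (bio, 2, Zephyr, 17), (bio, 20, Beta, 11), (bio, 20, Echo, 29), (bio, 20, Zephyr, 17), (bio, 4, Beta, 11), (bio, 4, Echo, 29), (bio, 4, Zephyr, 17), (k1, 14, Beta, 14), (k1, 14, Delta, 36), (k1, 14, Echo, 31), (k1, 14, Orion, 26), (k1, 14, Orion, 9), (k1, 25, Beta, 14), (k1, 25, Delta, 36), (k1, 25, Echo, 31), (k1, 25, Orion, 26), (k1, 25, Orion, 9), (k1, 31, Beta, 14), (k1, 31, Delta, 36), (k1, 31, Echo, 31), (k1, 31, Orion, 26), (k1, 31, Orion, 9), (k1, 5, Beta, 14), (k1, 5, Delta, 36), (k1, 5, Echo, 31), (k1, 5, Orion, 26), (k1, 5, Orion, 9)}
π[pname, region]: project onto (pname, region) (28 duplicate(s) eliminated) → {(Beta, bio), (Beta, k1), (Delta, k1), (Echo, bio), (Echo, k1), (Orion, k1), (Zephyr, bio)}

{(Beta, bio), (Beta, k1), (Delta, k1), (Echo, bio), (Echo, k1), (Orion, k1), (Zephyr, bio)}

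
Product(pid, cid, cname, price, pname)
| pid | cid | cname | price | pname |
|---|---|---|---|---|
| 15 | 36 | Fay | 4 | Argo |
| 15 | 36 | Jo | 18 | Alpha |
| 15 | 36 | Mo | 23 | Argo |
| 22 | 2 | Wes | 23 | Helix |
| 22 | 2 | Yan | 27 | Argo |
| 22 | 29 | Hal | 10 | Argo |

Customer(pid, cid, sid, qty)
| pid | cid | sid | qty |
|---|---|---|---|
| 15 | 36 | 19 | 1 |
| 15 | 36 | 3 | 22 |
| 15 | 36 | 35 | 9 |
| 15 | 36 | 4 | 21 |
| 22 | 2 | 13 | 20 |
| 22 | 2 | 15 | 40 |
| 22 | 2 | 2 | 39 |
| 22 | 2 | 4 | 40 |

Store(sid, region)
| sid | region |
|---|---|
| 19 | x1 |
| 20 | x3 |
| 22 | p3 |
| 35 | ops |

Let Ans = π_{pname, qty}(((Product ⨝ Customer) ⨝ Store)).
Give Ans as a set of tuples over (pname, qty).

{(Alpha, 1), (Alpha, 9), (Argo, 1), (Argo, 9)}

Natural join on pid, cid: {(15, 36, Fay, 4, Argo, 19, 1), (15, 36, Fay, 4, Argo, 3, 22), (15, 36, Fay, 4, Argo, 35, 9), (15, 36, Fay, 4, Argo, 4, 21), (15, 36, Jo, 18, Alpha, 19, 1), (15, 36, Jo, 18, Alpha, 3, 22), (15, 36, Jo, 18, Alpha, 35, 9), (15, 36, Jo, 18, Alpha, 4, 21), (15, 36, Mo, 23, Argo, 19, 1), (15, 36, Mo, 23, Argo, 3, 22), (15, 36, Mo, 23, Argo, 35, 9), (15, 36, Mo, 23, Argo, 4, 21), (22, 2, Wes, 23, Helix, 13, 20), (22, 2, Wes, 23, Helix, 15, 40), (22, 2, Wes, 23, Helix, 2, 39), (22, 2, Wes, 23, Helix, 4, 40), (22, 2, Yan, 27, Argo, 13, 20), (22, 2, Yan, 27, Argo, 15, 40), (22, 2, Yan, 27, Argo, 2, 39), (22, 2, Yan, 27, Argo, 4, 40)}
Natural join on sid: {(15, 36, Fay, 4, Argo, 19, 1, x1), (15, 36, Fay, 4, Argo, 35, 9, ops), (15, 36, Jo, 18, Alpha, 19, 1, x1), (15, 36, Jo, 18, Alpha, 35, 9, ops), (15, 36, Mo, 23, Argo, 19, 1, x1), (15, 36, Mo, 23, Argo, 35, 9, ops)}
Keep only column(s) pname, qty (2 duplicate(s) eliminated): {(Alpha, 1), (Alpha, 9), (Argo, 1), (Argo, 9)}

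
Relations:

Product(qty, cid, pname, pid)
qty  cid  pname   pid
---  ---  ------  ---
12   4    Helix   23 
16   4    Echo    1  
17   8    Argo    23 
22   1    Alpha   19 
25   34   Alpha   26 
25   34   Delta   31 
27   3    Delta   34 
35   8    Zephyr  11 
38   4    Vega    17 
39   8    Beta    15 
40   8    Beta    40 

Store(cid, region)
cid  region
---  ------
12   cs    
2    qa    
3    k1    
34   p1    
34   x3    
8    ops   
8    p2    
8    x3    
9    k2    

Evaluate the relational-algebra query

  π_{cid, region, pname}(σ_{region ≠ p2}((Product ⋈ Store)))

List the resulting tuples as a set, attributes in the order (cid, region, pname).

Product ⋈ Store (natural join on cid): {(17, 8, Argo, 23, ops), (17, 8, Argo, 23, p2), (17, 8, Argo, 23, x3), (25, 34, Alpha, 26, p1), (25, 34, Alpha, 26, x3), (25, 34, Delta, 31, p1), (25, 34, Delta, 31, x3), (27, 3, Delta, 34, k1), (35, 8, Zephyr, 11, ops), (35, 8, Zephyr, 11, p2), (35, 8, Zephyr, 11, x3), (39, 8, Beta, 15, ops), (39, 8, Beta, 15, p2), (39, 8, Beta, 15, x3), (40, 8, Beta, 40, ops), (40, 8, Beta, 40, p2), (40, 8, Beta, 40, x3)}
Apply σ_{region ≠ p2}; surviving tuples: {(17, 8, Argo, 23, ops), (17, 8, Argo, 23, x3), (25, 34, Alpha, 26, p1), (25, 34, Alpha, 26, x3), (25, 34, Delta, 31, p1), (25, 34, Delta, 31, x3), (27, 3, Delta, 34, k1), (35, 8, Zephyr, 11, ops), (35, 8, Zephyr, 11, x3), (39, 8, Beta, 15, ops), (39, 8, Beta, 15, x3), (40, 8, Beta, 40, ops), (40, 8, Beta, 40, x3)}
π[cid, region, pname]: project onto (cid, region, pname) (2 duplicate(s) eliminated) → {(3, k1, Delta), (34, p1, Alpha), (34, p1, Delta), (34, x3, Alpha), (34, x3, Delta), (8, ops, Argo), (8, ops, Beta), (8, ops, Zephyr), (8, x3, Argo), (8, x3, Beta), (8, x3, Zephyr)}

{(3, k1, Delta), (34, p1, Alpha), (34, p1, Delta), (34, x3, Alpha), (34, x3, Delta), (8, ops, Argo), (8, ops, Beta), (8, ops, Zephyr), (8, x3, Argo), (8, x3, Beta), (8, x3, Zephyr)}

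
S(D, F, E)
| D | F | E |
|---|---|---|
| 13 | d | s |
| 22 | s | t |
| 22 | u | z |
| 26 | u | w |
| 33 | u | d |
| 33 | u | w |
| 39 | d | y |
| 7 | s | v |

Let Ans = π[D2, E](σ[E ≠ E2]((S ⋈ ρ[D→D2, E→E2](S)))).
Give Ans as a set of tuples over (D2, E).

{(13, y), (22, d), (22, v), (22, w), (26, d), (26, z), (33, d), (33, w), (33, z), (39, s), (7, t)}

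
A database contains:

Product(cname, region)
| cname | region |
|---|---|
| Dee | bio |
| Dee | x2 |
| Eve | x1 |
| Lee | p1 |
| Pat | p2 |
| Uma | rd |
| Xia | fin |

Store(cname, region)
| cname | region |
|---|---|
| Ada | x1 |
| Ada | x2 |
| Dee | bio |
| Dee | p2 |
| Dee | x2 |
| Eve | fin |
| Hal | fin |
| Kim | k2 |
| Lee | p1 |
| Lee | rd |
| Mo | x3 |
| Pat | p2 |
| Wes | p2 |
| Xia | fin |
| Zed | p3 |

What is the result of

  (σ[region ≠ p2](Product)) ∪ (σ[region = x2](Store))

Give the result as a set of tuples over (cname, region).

Filtering on region ≠ p2 leaves {(Dee, bio), (Dee, x2), (Eve, x1), (Lee, p1), (Uma, rd), (Xia, fin)}.
Filtering on region = x2 leaves {(Ada, x2), (Dee, x2)}.
Taking the union: {(Ada, x2), (Dee, bio), (Dee, x2), (Eve, x1), (Lee, p1), (Uma, rd), (Xia, fin)}

{(Ada, x2), (Dee, bio), (Dee, x2), (Eve, x1), (Lee, p1), (Uma, rd), (Xia, fin)}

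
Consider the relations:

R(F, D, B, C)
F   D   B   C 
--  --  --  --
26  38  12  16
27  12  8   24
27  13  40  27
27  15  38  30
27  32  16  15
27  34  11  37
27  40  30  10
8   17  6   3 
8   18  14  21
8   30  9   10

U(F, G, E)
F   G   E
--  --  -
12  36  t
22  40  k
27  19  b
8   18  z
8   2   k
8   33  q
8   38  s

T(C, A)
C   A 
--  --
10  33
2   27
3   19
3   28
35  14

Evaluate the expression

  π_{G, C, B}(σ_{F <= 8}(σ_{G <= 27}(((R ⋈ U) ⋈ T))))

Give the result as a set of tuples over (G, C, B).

{(18, 10, 9), (18, 3, 6), (2, 10, 9), (2, 3, 6)}

R ⋈ U (natural join on F): {(27, 12, 8, 24, 19, b), (27, 13, 40, 27, 19, b), (27, 15, 38, 30, 19, b), (27, 32, 16, 15, 19, b), (27, 34, 11, 37, 19, b), (27, 40, 30, 10, 19, b), (8, 17, 6, 3, 18, z), (8, 17, 6, 3, 2, k), (8, 17, 6, 3, 33, q), (8, 17, 6, 3, 38, s), (8, 18, 14, 21, 18, z), (8, 18, 14, 21, 2, k), (8, 18, 14, 21, 33, q), (8, 18, 14, 21, 38, s), (8, 30, 9, 10, 18, z), (8, 30, 9, 10, 2, k), (8, 30, 9, 10, 33, q), (8, 30, 9, 10, 38, s)}
(R ⋈ U) ⋈ T (natural join on C): {(27, 40, 30, 10, 19, b, 33), (8, 17, 6, 3, 18, z, 19), (8, 17, 6, 3, 18, z, 28), (8, 17, 6, 3, 2, k, 19), (8, 17, 6, 3, 2, k, 28), (8, 17, 6, 3, 33, q, 19), (8, 17, 6, 3, 33, q, 28), (8, 17, 6, 3, 38, s, 19), (8, 17, 6, 3, 38, s, 28), (8, 30, 9, 10, 18, z, 33), (8, 30, 9, 10, 2, k, 33), (8, 30, 9, 10, 33, q, 33), (8, 30, 9, 10, 38, s, 33)}
Apply σ_{G <= 27}; surviving tuples: {(27, 40, 30, 10, 19, b, 33), (8, 17, 6, 3, 18, z, 19), (8, 17, 6, 3, 18, z, 28), (8, 17, 6, 3, 2, k, 19), (8, 17, 6, 3, 2, k, 28), (8, 30, 9, 10, 18, z, 33), (8, 30, 9, 10, 2, k, 33)}
Apply σ_{F <= 8}; surviving tuples: {(8, 17, 6, 3, 18, z, 19), (8, 17, 6, 3, 18, z, 28), (8, 17, 6, 3, 2, k, 19), (8, 17, 6, 3, 2, k, 28), (8, 30, 9, 10, 18, z, 33), (8, 30, 9, 10, 2, k, 33)}
π_{G, C, B} gives {(18, 10, 9), (18, 3, 6), (2, 10, 9), (2, 3, 6)} (2 duplicate(s) eliminated).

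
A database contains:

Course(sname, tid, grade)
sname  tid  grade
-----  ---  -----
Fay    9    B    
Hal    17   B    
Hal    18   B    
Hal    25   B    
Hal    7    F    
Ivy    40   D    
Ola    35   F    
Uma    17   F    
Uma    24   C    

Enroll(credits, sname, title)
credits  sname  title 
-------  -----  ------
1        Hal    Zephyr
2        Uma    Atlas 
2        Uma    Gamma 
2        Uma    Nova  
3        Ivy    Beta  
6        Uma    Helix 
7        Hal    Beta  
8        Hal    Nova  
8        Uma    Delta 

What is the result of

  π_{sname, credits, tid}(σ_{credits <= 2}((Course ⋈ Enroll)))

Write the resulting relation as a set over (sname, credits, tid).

Course ⋈ Enroll (natural join on sname): {(Hal, 17, B, 1, Zephyr), (Hal, 17, B, 7, Beta), (Hal, 17, B, 8, Nova), (Hal, 18, B, 1, Zephyr), (Hal, 18, B, 7, Beta), (Hal, 18, B, 8, Nova), (Hal, 25, B, 1, Zephyr), (Hal, 25, B, 7, Beta), (Hal, 25, B, 8, Nova), (Hal, 7, F, 1, Zephyr), (Hal, 7, F, 7, Beta), (Hal, 7, F, 8, Nova), (Ivy, 40, D, 3, Beta), (Uma, 17, F, 2, Atlas), (Uma, 17, F, 2, Gamma), (Uma, 17, F, 2, Nova), (Uma, 17, F, 6, Helix), (Uma, 17, F, 8, Delta), (Uma, 24, C, 2, Atlas), (Uma, 24, C, 2, Gamma), (Uma, 24, C, 2, Nova), (Uma, 24, C, 6, Helix), (Uma, 24, C, 8, Delta)}
Selection credits <= 2: {(Hal, 17, B, 1, Zephyr), (Hal, 18, B, 1, Zephyr), (Hal, 25, B, 1, Zephyr), (Hal, 7, F, 1, Zephyr), (Uma, 17, F, 2, Atlas), (Uma, 17, F, 2, Gamma), (Uma, 17, F, 2, Nova), (Uma, 24, C, 2, Atlas), (Uma, 24, C, 2, Gamma), (Uma, 24, C, 2, Nova)}
π_{sname, credits, tid} gives {(Hal, 1, 17), (Hal, 1, 18), (Hal, 1, 25), (Hal, 1, 7), (Uma, 2, 17), (Uma, 2, 24)} (4 duplicate(s) eliminated).

{(Hal, 1, 17), (Hal, 1, 18), (Hal, 1, 25), (Hal, 1, 7), (Uma, 2, 17), (Uma, 2, 24)}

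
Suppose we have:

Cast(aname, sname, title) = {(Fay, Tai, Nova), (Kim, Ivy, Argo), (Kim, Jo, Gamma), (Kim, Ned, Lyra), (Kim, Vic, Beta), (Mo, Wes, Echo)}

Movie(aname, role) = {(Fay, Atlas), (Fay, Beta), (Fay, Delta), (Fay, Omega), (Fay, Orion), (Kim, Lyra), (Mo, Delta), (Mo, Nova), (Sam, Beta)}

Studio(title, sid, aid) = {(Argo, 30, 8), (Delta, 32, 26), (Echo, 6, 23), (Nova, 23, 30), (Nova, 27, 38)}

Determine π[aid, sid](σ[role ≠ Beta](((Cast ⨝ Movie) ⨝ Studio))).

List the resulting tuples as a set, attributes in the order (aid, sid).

Natural join on aname: {(Fay, Tai, Nova, Atlas), (Fay, Tai, Nova, Beta), (Fay, Tai, Nova, Delta), (Fay, Tai, Nova, Omega), (Fay, Tai, Nova, Orion), (Kim, Ivy, Argo, Lyra), (Kim, Jo, Gamma, Lyra), (Kim, Ned, Lyra, Lyra), (Kim, Vic, Beta, Lyra), (Mo, Wes, Echo, Delta), (Mo, Wes, Echo, Nova)}
Natural join on title: {(Fay, Tai, Nova, Atlas, 23, 30), (Fay, Tai, Nova, Atlas, 27, 38), (Fay, Tai, Nova, Beta, 23, 30), (Fay, Tai, Nova, Beta, 27, 38), (Fay, Tai, Nova, Delta, 23, 30), (Fay, Tai, Nova, Delta, 27, 38), (Fay, Tai, Nova, Omega, 23, 30), (Fay, Tai, Nova, Omega, 27, 38), (Fay, Tai, Nova, Orion, 23, 30), (Fay, Tai, Nova, Orion, 27, 38), (Kim, Ivy, Argo, Lyra, 30, 8), (Mo, Wes, Echo, Delta, 6, 23), (Mo, Wes, Echo, Nova, 6, 23)}
Selection role ≠ Beta: {(Fay, Tai, Nova, Atlas, 23, 30), (Fay, Tai, Nova, Atlas, 27, 38), (Fay, Tai, Nova, Delta, 23, 30), (Fay, Tai, Nova, Delta, 27, 38), (Fay, Tai, Nova, Omega, 23, 30), (Fay, Tai, Nova, Omega, 27, 38), (Fay, Tai, Nova, Orion, 23, 30), (Fay, Tai, Nova, Orion, 27, 38), (Kim, Ivy, Argo, Lyra, 30, 8), (Mo, Wes, Echo, Delta, 6, 23), (Mo, Wes, Echo, Nova, 6, 23)}
π_{aid, sid} gives {(23, 6), (30, 23), (38, 27), (8, 30)} (7 duplicate(s) eliminated).

{(23, 6), (30, 23), (38, 27), (8, 30)}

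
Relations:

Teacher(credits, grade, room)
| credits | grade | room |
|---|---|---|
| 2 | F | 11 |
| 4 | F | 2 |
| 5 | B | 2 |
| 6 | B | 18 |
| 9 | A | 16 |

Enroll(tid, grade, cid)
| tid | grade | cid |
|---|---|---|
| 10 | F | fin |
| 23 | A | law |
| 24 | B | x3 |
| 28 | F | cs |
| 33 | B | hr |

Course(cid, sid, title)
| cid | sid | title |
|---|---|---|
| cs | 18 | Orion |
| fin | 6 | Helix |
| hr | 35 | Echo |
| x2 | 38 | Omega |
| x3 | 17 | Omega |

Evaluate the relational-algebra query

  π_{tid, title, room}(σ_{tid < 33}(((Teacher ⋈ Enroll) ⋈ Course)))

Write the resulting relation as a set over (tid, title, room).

Natural join on grade: {(2, F, 11, 10, fin), (2, F, 11, 28, cs), (4, F, 2, 10, fin), (4, F, 2, 28, cs), (5, B, 2, 24, x3), (5, B, 2, 33, hr), (6, B, 18, 24, x3), (6, B, 18, 33, hr), (9, A, 16, 23, law)}
Natural join on cid: {(2, F, 11, 10, fin, 6, Helix), (2, F, 11, 28, cs, 18, Orion), (4, F, 2, 10, fin, 6, Helix), (4, F, 2, 28, cs, 18, Orion), (5, B, 2, 24, x3, 17, Omega), (5, B, 2, 33, hr, 35, Echo), (6, B, 18, 24, x3, 17, Omega), (6, B, 18, 33, hr, 35, Echo)}
Apply σ_{tid < 33}; surviving tuples: {(2, F, 11, 10, fin, 6, Helix), (2, F, 11, 28, cs, 18, Orion), (4, F, 2, 10, fin, 6, Helix), (4, F, 2, 28, cs, 18, Orion), (5, B, 2, 24, x3, 17, Omega), (6, B, 18, 24, x3, 17, Omega)}
π[tid, title, room]: project onto (tid, title, room) → {(10, Helix, 11), (10, Helix, 2), (24, Omega, 18), (24, Omega, 2), (28, Orion, 11), (28, Orion, 2)}

{(10, Helix, 11), (10, Helix, 2), (24, Omega, 18), (24, Omega, 2), (28, Orion, 11), (28, Orion, 2)}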